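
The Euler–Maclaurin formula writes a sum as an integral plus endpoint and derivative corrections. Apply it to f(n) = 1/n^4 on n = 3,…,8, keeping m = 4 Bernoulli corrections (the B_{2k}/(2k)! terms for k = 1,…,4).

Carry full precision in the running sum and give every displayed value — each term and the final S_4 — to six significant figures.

Integral: ∫_3^8 1/x^4 dx = 0.0116946.
Endpoint term: (f(3) + f(8))/2 = (0.0123457 + 0.000244141)/2 = 0.00629491.
Running total after boundary: 0.0179895.
Order-1 term: 1/12 · (-0.000122070 − (-0.0164609)) = 0.00136157.
After k=1: 0.0193511.
Order-2 term: −1/720 · (-5.72205e-05 − (-0.0548697)) = -7.61284e-05.
After k=2: 0.0192750.
Order-3 term: 1/30240 · (-5.00679e-05 − (-0.341411)) = 1.12884e-05.
After k=3: 0.0192863.
Order-4 term: −1/1209600 · (-7.04080e-05 − (-3.41411)) = -2.82246e-06.

S_4 ≈ 0.0192835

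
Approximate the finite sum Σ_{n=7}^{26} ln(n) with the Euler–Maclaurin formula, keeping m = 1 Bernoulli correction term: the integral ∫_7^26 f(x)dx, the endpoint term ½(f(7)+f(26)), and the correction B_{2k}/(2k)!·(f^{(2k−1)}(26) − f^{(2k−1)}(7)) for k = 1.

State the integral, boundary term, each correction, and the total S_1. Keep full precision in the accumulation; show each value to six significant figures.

Integral: ∫_7^26 ln(x) dx = 52.0891.
Boundary: ½(f(7) + f(26)) = ½(1.94591 + 3.25810) = 2.60200.
So far: 54.6911.
Correction k=1: B_{2}/2! · (f^{(1)}(26) − f^{(1)}(7)) = 1/12 · (0.0384615 − 0.142857) = -0.00869963.

S_1 ≈ 54.6824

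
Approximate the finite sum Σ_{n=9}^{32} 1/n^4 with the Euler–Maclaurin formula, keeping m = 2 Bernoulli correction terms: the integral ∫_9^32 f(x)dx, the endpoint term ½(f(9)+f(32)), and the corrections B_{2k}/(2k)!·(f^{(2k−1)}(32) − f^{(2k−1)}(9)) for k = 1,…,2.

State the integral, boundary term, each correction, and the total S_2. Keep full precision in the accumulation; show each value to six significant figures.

The integral term ∫_9^32 1/x^4 dx = 0.000447075.
Boundary: ½(f(9) + f(32)) = ½(0.000152416 + 9.53674e-07) = 7.66847e-05.
So far: 0.000523760.
Correction k=1: B_{2}/2! · (f^{(1)}(32) − f^{(1)}(9)) = 1/12 · (-1.19209e-07 − (-6.77404e-05)) = 5.63510e-06.
Partial sum through k=1: 0.000529395.
Correction k=2: B_{4}/4! · (f^{(3)}(32) − f^{(3)}(9)) = −1/720 · (-3.49246e-09 − (-2.50890e-05)) = -3.48410e-08.

S_2 ≈ 0.000529360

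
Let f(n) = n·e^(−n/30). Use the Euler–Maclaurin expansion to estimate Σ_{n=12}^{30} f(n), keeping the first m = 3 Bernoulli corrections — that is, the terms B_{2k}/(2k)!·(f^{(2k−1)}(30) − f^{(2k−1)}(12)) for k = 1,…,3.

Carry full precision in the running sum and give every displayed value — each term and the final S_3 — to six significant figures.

S_3 ≈ 191.927

The integral term ∫_12^30 x·e^(−x/30) dx = 182.420.
Endpoint term: (f(12) + f(30))/2 = (8.04384 + 11.0364)/2 = 9.54011.
Integral + boundary = 191.960.
Order-1 term: 1/12 · (0.00000 − 0.402192) = -0.0335160.
Running total after k=1: 191.927.
Order-2 term: −1/720 · (0.000817510 − 0.00193648) = 1.55413e-06.
Running total after k=2: 191.927.
Order-3 term: 1/30240 · (1.81669e-06 − 3.80676e-06) = -6.58091e-11.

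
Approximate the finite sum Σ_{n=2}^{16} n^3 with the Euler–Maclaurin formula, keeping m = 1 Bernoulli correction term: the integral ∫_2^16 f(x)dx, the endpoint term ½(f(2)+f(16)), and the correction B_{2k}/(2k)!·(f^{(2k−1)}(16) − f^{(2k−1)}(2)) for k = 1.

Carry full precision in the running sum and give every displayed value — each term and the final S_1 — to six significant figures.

S_1 ≈ 18495.0

Integral: ∫_2^16 x^3 dx = 16380.0.
Endpoint term: (f(2) + f(16))/2 = (8.00000 + 4096.00)/2 = 2052.00.
Integral + boundary = 18432.0.
k=1: B_{2}/(2)! × [f^{(1)}(16) − f^{(1)}(2)] = 1/12 × (768.000 − 12.0000) = 63.0000.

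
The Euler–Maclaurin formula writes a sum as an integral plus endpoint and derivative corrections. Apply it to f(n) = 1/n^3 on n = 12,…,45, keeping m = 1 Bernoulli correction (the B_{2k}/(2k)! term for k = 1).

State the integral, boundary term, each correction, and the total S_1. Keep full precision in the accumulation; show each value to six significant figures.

Integral: ∫_12^45 1/x^3 dx = 0.00322531.
Endpoint term: (f(12) + f(45))/2 = (0.000578704 + 1.09739e-05)/2 = 0.000294839.
So far: 0.00352015.
k=1: B_{2}/(2)! × [f^{(1)}(45) − f^{(1)}(12)] = 1/12 × (-7.31596e-07 − (-0.000144676)) = 1.19954e-05.

S_1 ≈ 0.00353214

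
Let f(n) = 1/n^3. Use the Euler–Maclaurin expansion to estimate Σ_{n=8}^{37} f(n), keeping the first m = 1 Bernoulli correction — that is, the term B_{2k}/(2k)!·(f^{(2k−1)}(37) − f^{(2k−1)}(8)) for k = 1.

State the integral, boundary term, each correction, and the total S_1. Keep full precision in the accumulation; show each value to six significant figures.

S_1 ≈ 0.00849461

∫_8^37 1/x^3 dx evaluates to 0.00744727.
½[f(8) + f(37)] = ½[0.00195312 + 1.97422e-05] = 0.000986434.
Integral + boundary = 0.00843370.
Order-1 term: 1/12 · (-1.60072e-06 − (-0.000732422)) = 6.09018e-05.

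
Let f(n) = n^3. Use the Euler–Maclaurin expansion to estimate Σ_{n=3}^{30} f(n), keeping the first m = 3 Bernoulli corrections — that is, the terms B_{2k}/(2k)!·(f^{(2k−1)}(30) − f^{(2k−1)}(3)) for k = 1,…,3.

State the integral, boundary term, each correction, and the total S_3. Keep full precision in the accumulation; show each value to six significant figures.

∫_3^30 x^3 dx evaluates to 202480.
Boundary: ½(f(3) + f(30)) = ½(27.0000 + 27000.0) = 13513.5.
Running total after boundary: 215993.
k=1: B_{2}/(2)! × [f^{(1)}(30) − f^{(1)}(3)] = 1/12 × (2700.00 − 27.0000) = 222.750.
After k=1: 216216.
k=2: B_{4}/(4)! × [f^{(3)}(30) − f^{(3)}(3)] = −1/720 × (6.00000 − 6.00000) = 0.00000.
After k=2: 216216.
k=3: B_{6}/(6)! × [f^{(5)}(30) − f^{(5)}(3)] = 1/30240 × (0.00000 − 0.00000) = 0.00000.

S_3 ≈ 216216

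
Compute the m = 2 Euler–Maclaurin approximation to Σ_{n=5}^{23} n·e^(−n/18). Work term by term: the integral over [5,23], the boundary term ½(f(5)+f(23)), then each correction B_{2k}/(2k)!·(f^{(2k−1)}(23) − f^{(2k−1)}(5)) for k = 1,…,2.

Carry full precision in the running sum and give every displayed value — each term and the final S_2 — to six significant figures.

S_2 ≈ 112.989

Integral: ∫_5^23 x·e^(−x/18) dx = 107.943.
Boundary: ½(f(5) + f(23)) = ½(3.78733 + 6.40908) = 5.09821.
So far: 113.041.
Correction k=1: B_{2}/2! · (f^{(1)}(23) − f^{(1)}(5)) = 1/12 · (-0.0774044 − 0.547058) = -0.0520385.
Partial sum through k=1: 112.989.
Correction k=2: B_{4}/4! · (f^{(3)}(23) − f^{(3)}(5)) = −1/720 · (0.00148120 − 0.00636416) = 6.78190e-06.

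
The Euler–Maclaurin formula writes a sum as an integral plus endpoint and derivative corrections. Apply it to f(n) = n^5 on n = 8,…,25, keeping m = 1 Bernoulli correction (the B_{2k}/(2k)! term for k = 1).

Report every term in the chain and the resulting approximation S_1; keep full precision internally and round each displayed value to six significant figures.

The integral term ∫_8^25 x^5 dx = 4.06464e+07.
Boundary: ½(f(8) + f(25)) = ½(32768.0 + 9.76562e+06) = 4.89920e+06.
So far: 4.55456e+07.
Correction k=1: B_{2}/2! · (f^{(1)}(25) − f^{(1)}(8)) = 1/12 · (1.95312e+06 − 20480.0) = 161054.

S_1 ≈ 4.57067e+07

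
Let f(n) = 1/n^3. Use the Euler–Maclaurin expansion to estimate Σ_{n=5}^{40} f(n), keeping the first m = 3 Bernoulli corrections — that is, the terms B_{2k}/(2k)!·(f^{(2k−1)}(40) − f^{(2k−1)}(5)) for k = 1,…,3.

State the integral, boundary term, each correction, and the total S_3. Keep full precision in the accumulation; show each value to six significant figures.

S_3 ≈ 0.0240901

Integral: ∫_5^40 1/x^3 dx = 0.0196875.
Endpoint term: (f(5) + f(40))/2 = (0.00800000 + 1.56250e-05)/2 = 0.00400781.
Integral + boundary = 0.0236953.
Correction k=1: B_{2}/2! · (f^{(1)}(40) − f^{(1)}(5)) = 1/12 · (-1.17187e-06 − (-0.00480000)) = 0.000399902.
Partial sum through k=1: 0.0240952.
Correction k=2: B_{4}/4! · (f^{(3)}(40) − f^{(3)}(5)) = −1/720 · (-1.46484e-08 − (-0.00384000)) = -5.33331e-06.
Partial sum through k=2: 0.0240899.
Correction k=3: B_{6}/6! · (f^{(5)}(40) − f^{(5)}(5)) = 1/30240 · (-3.84521e-10 − (-0.00645120)) = 2.13333e-07.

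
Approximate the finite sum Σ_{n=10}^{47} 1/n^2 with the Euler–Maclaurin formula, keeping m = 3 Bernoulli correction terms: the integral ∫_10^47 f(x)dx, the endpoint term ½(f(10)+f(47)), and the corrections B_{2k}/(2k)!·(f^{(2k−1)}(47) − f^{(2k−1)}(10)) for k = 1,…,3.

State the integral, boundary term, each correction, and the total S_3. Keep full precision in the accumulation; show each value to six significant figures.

S_3 ≈ 0.0841145

Integral: ∫_10^47 1/x^2 dx = 0.0787234.
Endpoint term: (f(10) + f(47))/2 = (0.0100000 + 0.000452694)/2 = 0.00522635.
Running total after boundary: 0.0839498.
Order-1 term: 1/12 · (-1.92636e-05 − (-0.00200000)) = 0.000165061.
Running total after k=1: 0.0841148.
Order-2 term: −1/720 · (-1.04646e-07 − (-0.000240000)) = -3.33188e-07.
Running total after k=2: 0.0841145.
Order-3 term: 1/30240 · (-1.42117e-09 − (-7.20000e-05)) = 2.38091e-09.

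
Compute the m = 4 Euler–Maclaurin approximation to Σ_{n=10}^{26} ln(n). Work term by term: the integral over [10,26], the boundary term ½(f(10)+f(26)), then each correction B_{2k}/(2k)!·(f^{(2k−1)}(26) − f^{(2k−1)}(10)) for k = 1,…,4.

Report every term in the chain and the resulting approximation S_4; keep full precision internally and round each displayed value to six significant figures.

The integral term ∫_10^26 ln(x) dx = 45.6847.
Endpoint term: (f(10) + f(26))/2 = (2.30259 + 3.25810)/2 = 2.78034.
Integral + boundary = 48.4650.
Correction k=1: B_{2}/2! · (f^{(1)}(26) − f^{(1)}(10)) = 1/12 · (0.0384615 − 0.100000) = -0.00512821.
After k=1: 48.4599.
Correction k=2: B_{4}/4! · (f^{(3)}(26) − f^{(3)}(10)) = −1/720 · (0.000113792 − 0.00200000) = 2.61973e-06.
After k=2: 48.4599.
Correction k=3: B_{6}/6! · (f^{(5)}(26) − f^{(5)}(10)) = 1/30240 · (2.01997e-06 − 0.000240000) = -7.86971e-09.
After k=3: 48.4599.
Correction k=4: B_{8}/8! · (f^{(7)}(26) − f^{(7)}(10)) = −1/1209600 · (8.96436e-08 − 7.20000e-05) = 5.94497e-11.

S_4 ≈ 48.4599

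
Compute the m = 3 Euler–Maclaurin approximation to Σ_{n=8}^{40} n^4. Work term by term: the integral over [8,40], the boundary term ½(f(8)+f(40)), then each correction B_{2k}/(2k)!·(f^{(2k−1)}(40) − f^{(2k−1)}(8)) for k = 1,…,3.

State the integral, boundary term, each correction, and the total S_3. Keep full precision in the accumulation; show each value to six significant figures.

∫_8^40 x^4 dx evaluates to 2.04734e+07.
Boundary: ½(f(8) + f(40)) = ½(4096.00 + 2.56000e+06) = 1.28205e+06.
So far: 2.17555e+07.
Correction k=1: B_{2}/2! · (f^{(1)}(40) − f^{(1)}(8)) = 1/12 · (256000 − 2048.00) = 21162.7.
Partial sum through k=1: 2.17767e+07.
Correction k=2: B_{4}/4! · (f^{(3)}(40) − f^{(3)}(8)) = −1/720 · (960.000 − 192.000) = -1.06667.
Partial sum through k=2: 2.17767e+07.
Correction k=3: B_{6}/6! · (f^{(5)}(40) − f^{(5)}(8)) = 1/30240 · (0.00000 − 0.00000) = 0.00000.

S_3 ≈ 2.17767e+07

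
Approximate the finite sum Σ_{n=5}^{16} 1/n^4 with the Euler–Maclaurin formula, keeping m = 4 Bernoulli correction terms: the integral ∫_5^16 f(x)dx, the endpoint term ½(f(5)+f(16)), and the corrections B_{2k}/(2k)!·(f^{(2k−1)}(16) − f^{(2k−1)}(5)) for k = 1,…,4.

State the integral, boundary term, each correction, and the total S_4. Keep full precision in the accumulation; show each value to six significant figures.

S_4 ≈ 0.00349724

Integral: ∫_5^16 1/x^4 dx = 0.00258529.
Endpoint term: (f(5) + f(16))/2 = (0.00160000 + 1.52588e-05)/2 = 0.000807629.
Running total after boundary: 0.00339292.
k=1: B_{2}/(2)! × [f^{(1)}(16) − f^{(1)}(5)] = 1/12 × (-3.81470e-06 − (-0.00128000)) = 0.000106349.
After k=1: 0.00349926.
k=2: B_{4}/(4)! × [f^{(3)}(16) − f^{(3)}(5)] = −1/720 × (-4.47035e-07 − (-0.00153600)) = -2.13271e-06.
After k=2: 0.00349713.
k=3: B_{6}/(6)! × [f^{(5)}(16) − f^{(5)}(5)] = 1/30240 × (-9.77889e-08 − (-0.00344064)) = 1.13775e-07.
After k=3: 0.00349725.
k=4: B_{8}/(8)! × [f^{(7)}(16) − f^{(7)}(5)] = −1/1209600 × (-3.43789e-08 − (-0.0123863)) = -1.02400e-08.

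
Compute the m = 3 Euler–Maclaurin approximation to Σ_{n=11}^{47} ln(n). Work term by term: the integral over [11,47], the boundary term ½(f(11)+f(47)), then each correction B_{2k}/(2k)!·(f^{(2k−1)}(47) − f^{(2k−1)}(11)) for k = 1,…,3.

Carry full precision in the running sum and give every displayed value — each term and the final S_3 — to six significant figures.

S_3 ≈ 121.698

The integral term ∫_11^47 ln(x) dx = 118.580.
Boundary: ½(f(11) + f(47)) = ½(2.39790 + 3.85015) = 3.12402.
Integral + boundary = 121.704.
k=1: B_{2}/(2)! × [f^{(1)}(47) − f^{(1)}(11)] = 1/12 × (0.0212766 − 0.0909091) = -0.00580271.
Running total after k=1: 121.698.
k=2: B_{4}/(4)! × [f^{(3)}(47) − f^{(3)}(11)] = −1/720 × (1.92636e-05 − 0.00150263) = 2.06023e-06.
Running total after k=2: 121.698.
k=3: B_{6}/(6)! × [f^{(5)}(47) − f^{(5)}(11)] = 1/30240 × (1.04646e-07 − 0.000149021) = -4.92449e-09.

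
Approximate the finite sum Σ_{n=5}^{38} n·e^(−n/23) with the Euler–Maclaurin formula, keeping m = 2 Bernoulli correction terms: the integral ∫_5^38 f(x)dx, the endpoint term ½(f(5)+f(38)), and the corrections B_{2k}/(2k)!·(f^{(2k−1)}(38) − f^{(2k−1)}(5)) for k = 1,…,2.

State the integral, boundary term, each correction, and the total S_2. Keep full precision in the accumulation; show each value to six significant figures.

∫_5^38 x·e^(−x/23) dx evaluates to 249.311.
Boundary: ½(f(5) + f(38)) = ½(4.02308 + 7.28205) = 5.65256.
Running total after boundary: 254.964.
Correction k=1: B_{2}/2! · (f^{(1)}(38) − f^{(1)}(5)) = 1/12 · (-0.124978 − 0.629699) = -0.0628897.
Running total after k=1: 254.901.
Correction k=2: B_{4}/4! · (f^{(3)}(38) − f^{(3)}(5)) = −1/720 · (0.000488257 − 0.00423238) = 5.20017e-06.

S_2 ≈ 254.901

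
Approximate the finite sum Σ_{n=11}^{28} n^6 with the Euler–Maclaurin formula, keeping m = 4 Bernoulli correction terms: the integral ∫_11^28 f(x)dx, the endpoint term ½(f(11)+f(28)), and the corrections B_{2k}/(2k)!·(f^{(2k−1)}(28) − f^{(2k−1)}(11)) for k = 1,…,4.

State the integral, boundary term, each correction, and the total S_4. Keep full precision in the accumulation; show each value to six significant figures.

S_4 ≈ 2.17513e+09

The integral term ∫_11^28 x^6 dx = 1.92478e+09.
½[f(11) + f(28)] = ½[1.77156e+06 + 4.81890e+08] = 2.41831e+08.
So far: 2.16661e+09.
Correction k=1: B_{2}/2! · (f^{(1)}(28) − f^{(1)}(11)) = 1/12 · (1.03262e+08 − 966306) = 8.52466e+06.
Partial sum through k=1: 2.17513e+09.
Correction k=2: B_{4}/4! · (f^{(3)}(28) − f^{(3)}(11)) = −1/720 · (2.63424e+06 − 159720) = -3436.83.
Partial sum through k=2: 2.17513e+09.
Correction k=3: B_{6}/6! · (f^{(5)}(28) − f^{(5)}(11)) = 1/30240 · (20160.0 − 7920.00) = 0.404762.
Partial sum through k=3: 2.17513e+09.
Correction k=4: B_{8}/8! · (f^{(7)}(28) − f^{(7)}(11)) = −1/1209600 · (0.00000 − 0.00000) = 0.00000.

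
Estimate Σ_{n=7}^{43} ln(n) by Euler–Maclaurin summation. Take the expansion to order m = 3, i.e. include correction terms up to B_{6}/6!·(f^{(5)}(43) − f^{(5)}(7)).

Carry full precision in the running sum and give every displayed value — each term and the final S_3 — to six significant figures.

S_3 ≈ 114.954

∫_7^43 ln(x) dx evaluates to 112.110.
Boundary: ½(f(7) + f(43)) = ½(1.94591 + 3.76120) = 2.85356.
So far: 114.964.
Correction k=1: B_{2}/2! · (f^{(1)}(43) − f^{(1)}(7)) = 1/12 · (0.0232558 − 0.142857) = -0.00996678.
Partial sum through k=1: 114.954.
Correction k=2: B_{4}/4! · (f^{(3)}(43) − f^{(3)}(7)) = −1/720 · (2.51550e-05 − 0.00583090) = 8.06354e-06.
Partial sum through k=2: 114.954.
Correction k=3: B_{6}/6! · (f^{(5)}(43) − f^{(5)}(7)) = 1/30240 · (1.63256e-07 − 0.00142798) = -4.72160e-08.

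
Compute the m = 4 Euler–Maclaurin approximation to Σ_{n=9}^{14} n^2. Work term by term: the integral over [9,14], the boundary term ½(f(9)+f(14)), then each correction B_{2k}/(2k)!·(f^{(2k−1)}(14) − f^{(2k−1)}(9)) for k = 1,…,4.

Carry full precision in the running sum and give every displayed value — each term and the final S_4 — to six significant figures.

Integral: ∫_9^14 x^2 dx = 671.667.
½[f(9) + f(14)] = ½[81.0000 + 196.000] = 138.500.
So far: 810.167.
Correction k=1: B_{2}/2! · (f^{(1)}(14) − f^{(1)}(9)) = 1/12 · (28.0000 − 18.0000) = 0.833333.
Partial sum through k=1: 811.000.
Correction k=2: B_{4}/4! · (f^{(3)}(14) − f^{(3)}(9)) = −1/720 · (0.00000 − 0.00000) = 0.00000.
Partial sum through k=2: 811.000.
Correction k=3: B_{6}/6! · (f^{(5)}(14) − f^{(5)}(9)) = 1/30240 · (0.00000 − 0.00000) = 0.00000.
Partial sum through k=3: 811.000.
Correction k=4: B_{8}/8! · (f^{(7)}(14) − f^{(7)}(9)) = −1/1209600 · (0.00000 − 0.00000) = 0.00000.

S_4 ≈ 811.000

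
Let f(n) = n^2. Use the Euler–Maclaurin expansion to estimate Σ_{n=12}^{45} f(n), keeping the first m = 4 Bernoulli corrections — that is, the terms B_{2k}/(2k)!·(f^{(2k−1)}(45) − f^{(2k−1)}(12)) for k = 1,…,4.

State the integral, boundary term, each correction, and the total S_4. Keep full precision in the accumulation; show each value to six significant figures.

S_4 ≈ 30889.0

Integral: ∫_12^45 x^2 dx = 29799.0.
Boundary: ½(f(12) + f(45)) = ½(144.000 + 2025.00) = 1084.50.
Integral + boundary = 30883.5.
k=1: B_{2}/(2)! × [f^{(1)}(45) − f^{(1)}(12)] = 1/12 × (90.0000 − 24.0000) = 5.50000.
Partial sum through k=1: 30889.0.
k=2: B_{4}/(4)! × [f^{(3)}(45) − f^{(3)}(12)] = −1/720 × (0.00000 − 0.00000) = 0.00000.
Partial sum through k=2: 30889.0.
k=3: B_{6}/(6)! × [f^{(5)}(45) − f^{(5)}(12)] = 1/30240 × (0.00000 − 0.00000) = 0.00000.
Partial sum through k=3: 30889.0.
k=4: B_{8}/(8)! × [f^{(7)}(45) − f^{(7)}(12)] = −1/1209600 × (0.00000 − 0.00000) = 0.00000.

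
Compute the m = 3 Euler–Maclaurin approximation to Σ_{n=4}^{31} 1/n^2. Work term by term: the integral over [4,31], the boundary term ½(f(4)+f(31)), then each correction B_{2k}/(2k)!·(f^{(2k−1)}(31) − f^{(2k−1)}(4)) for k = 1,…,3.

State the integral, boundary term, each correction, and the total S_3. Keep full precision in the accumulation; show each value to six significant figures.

S_3 ≈ 0.252080

Integral: ∫_4^31 1/x^2 dx = 0.217742.
½[f(4) + f(31)] = ½[0.0625000 + 0.00104058] = 0.0317703.
Integral + boundary = 0.249512.
Correction k=1: B_{2}/2! · (f^{(1)}(31) − f^{(1)}(4)) = 1/12 · (-6.71344e-05 − (-0.0312500)) = 0.00259857.
Partial sum through k=1: 0.252111.
Correction k=2: B_{4}/4! · (f^{(3)}(31) − f^{(3)}(4)) = −1/720 · (-8.38306e-07 − (-0.0234375)) = -3.25509e-05.
Partial sum through k=2: 0.252078.
Correction k=3: B_{6}/6! · (f^{(5)}(31) − f^{(5)}(4)) = 1/30240 · (-2.61698e-08 − (-0.0439453)) = 1.45322e-06.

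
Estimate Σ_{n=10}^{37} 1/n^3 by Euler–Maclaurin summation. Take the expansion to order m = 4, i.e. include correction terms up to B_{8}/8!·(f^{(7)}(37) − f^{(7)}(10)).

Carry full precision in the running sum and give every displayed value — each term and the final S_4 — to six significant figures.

S_4 ≈ 0.00516943

Integral: ∫_10^37 1/x^3 dx = 0.00463477.
½[f(10) + f(37)] = ½[0.00100000 + 1.97422e-05] = 0.000509871.
So far: 0.00514464.
Order-1 term: 1/12 · (-1.60072e-06 − (-0.000300000)) = 2.48666e-05.
Running total after k=1: 0.00516951.
Order-2 term: −1/720 · (-2.33852e-08 − (-6.00000e-05)) = -8.33009e-08.
Running total after k=2: 0.00516942.
Order-3 term: 1/30240 · (-7.17442e-10 − (-2.52000e-05)) = 8.33310e-10.
Running total after k=3: 0.00516943.
Order-4 term: −1/1209600 · (-3.77325e-11 − (-1.81440e-05)) = -1.50000e-11.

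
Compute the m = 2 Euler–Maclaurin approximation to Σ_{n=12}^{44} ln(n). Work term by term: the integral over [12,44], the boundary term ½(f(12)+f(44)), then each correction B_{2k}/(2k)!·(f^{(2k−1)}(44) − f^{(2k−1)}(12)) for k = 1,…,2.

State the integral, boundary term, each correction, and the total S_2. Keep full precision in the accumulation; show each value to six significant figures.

The integral term ∫_12^44 ln(x) dx = 104.685.
Boundary: ½(f(12) + f(44)) = ½(2.48491 + 3.78419) = 3.13455.
Running total after boundary: 107.820.
Correction k=1: B_{2}/2! · (f^{(1)}(44) − f^{(1)}(12)) = 1/12 · (0.0227273 − 0.0833333) = -0.00505051.
Partial sum through k=1: 107.815.
Correction k=2: B_{4}/4! · (f^{(3)}(44) − f^{(3)}(12)) = −1/720 · (2.34786e-05 − 0.00115741) = 1.57490e-06.

S_2 ≈ 107.815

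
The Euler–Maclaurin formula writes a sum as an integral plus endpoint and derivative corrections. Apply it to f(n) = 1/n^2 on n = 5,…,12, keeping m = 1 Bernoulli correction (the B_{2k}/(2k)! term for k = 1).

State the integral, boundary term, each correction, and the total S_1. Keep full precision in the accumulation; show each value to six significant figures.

Integral: ∫_5^12 1/x^2 dx = 0.116667.
Boundary: ½(f(5) + f(12)) = ½(0.0400000 + 0.00694444) = 0.0234722.
Running total after boundary: 0.140139.
k=1: B_{2}/(2)! × [f^{(1)}(12) − f^{(1)}(5)] = 1/12 × (-0.00115741 − (-0.0160000)) = 0.00123688.

S_1 ≈ 0.141376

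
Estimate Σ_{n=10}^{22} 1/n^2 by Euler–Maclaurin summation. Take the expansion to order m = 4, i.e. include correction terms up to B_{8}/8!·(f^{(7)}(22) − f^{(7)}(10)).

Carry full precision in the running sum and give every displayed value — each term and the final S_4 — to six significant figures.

S_4 ≈ 0.0607292

The integral term ∫_10^22 1/x^2 dx = 0.0545455.
½[f(10) + f(22)] = ½[0.0100000 + 0.00206612] = 0.00603306.
Integral + boundary = 0.0605785.
Order-1 term: 1/12 · (-0.000187829 − (-0.00200000)) = 0.000151014.
After k=1: 0.0607295.
Order-2 term: −1/720 · (-4.65691e-06 − (-0.000240000)) = -3.26865e-07.
After k=2: 0.0607292.
Order-3 term: 1/30240 · (-2.88651e-07 − (-7.20000e-05)) = 2.37141e-09.
After k=3: 0.0607292.
Order-4 term: −1/1209600 · (-3.33977e-08 − (-4.03200e-05)) = -3.33057e-11.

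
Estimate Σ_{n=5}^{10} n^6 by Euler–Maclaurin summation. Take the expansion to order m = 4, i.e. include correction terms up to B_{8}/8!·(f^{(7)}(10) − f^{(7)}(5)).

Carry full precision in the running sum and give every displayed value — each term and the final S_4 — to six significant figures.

Integral: ∫_5^10 x^6 dx = 1.41741e+06.
Boundary: ½(f(5) + f(10)) = ½(15625.0 + 1.00000e+06) = 507812.
Integral + boundary = 1.92522e+06.
Order-1 term: 1/12 · (600000 − 18750.0) = 48437.5.
Partial sum through k=1: 1.97366e+06.
Order-2 term: −1/720 · (120000 − 15000.0) = -145.833.
Partial sum through k=2: 1.97351e+06.
Order-3 term: 1/30240 · (7200.00 − 3600.00) = 0.119048.
Partial sum through k=3: 1.97352e+06.
Order-4 term: −1/1209600 · (0.00000 − 0.00000) = 0.00000.

S_4 ≈ 1.97352e+06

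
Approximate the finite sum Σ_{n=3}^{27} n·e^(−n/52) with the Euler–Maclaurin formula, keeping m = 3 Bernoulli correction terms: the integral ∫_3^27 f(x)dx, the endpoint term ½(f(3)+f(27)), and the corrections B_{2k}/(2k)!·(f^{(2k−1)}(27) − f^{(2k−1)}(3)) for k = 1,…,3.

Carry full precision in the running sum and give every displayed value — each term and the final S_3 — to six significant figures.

S_3 ≈ 264.897

∫_3^27 x·e^(−x/52) dx evaluates to 255.500.
Boundary: ½(f(3) + f(27)) = ½(2.83182 + 16.0644) = 9.44811.
Integral + boundary = 264.948.
k=1: B_{2}/(2)! × [f^{(1)}(27) − f^{(1)}(3)] = 1/12 × (0.286047 − 0.889482) = -0.0502863.
Partial sum through k=1: 264.897.
k=2: B_{4}/(4)! × [f^{(3)}(27) − f^{(3)}(3)] = −1/720 × (0.000545859 − 0.00102713) = 6.68433e-07.
Partial sum through k=2: 264.897.
k=3: B_{6}/(6)! × [f^{(5)}(27) − f^{(5)}(3)] = 1/30240 × (3.64620e-07 − 6.38059e-07) = -9.04231e-12.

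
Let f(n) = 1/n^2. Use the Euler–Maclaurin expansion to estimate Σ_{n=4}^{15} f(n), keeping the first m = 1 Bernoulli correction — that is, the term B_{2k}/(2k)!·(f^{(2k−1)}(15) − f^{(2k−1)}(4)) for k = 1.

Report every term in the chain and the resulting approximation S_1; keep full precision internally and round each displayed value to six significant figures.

S_1 ≈ 0.219360

∫_4^15 1/x^2 dx evaluates to 0.183333.
Boundary: ½(f(4) + f(15)) = ½(0.0625000 + 0.00444444) = 0.0334722.
Integral + boundary = 0.216806.
k=1: B_{2}/(2)! × [f^{(1)}(15) − f^{(1)}(4)] = 1/12 × (-0.000592593 − (-0.0312500)) = 0.00255478.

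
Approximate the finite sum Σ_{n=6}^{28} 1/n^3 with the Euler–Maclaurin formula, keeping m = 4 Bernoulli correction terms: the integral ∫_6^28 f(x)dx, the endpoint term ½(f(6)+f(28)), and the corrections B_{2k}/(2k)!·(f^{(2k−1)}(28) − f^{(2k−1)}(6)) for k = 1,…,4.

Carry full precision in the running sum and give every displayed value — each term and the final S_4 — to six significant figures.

∫_6^28 1/x^3 dx evaluates to 0.0132511.
Endpoint term: (f(6) + f(28))/2 = (0.00462963 + 4.55539e-05)/2 = 0.00233759.
Integral + boundary = 0.0155887.
k=1: B_{2}/(2)! × [f^{(1)}(28) − f^{(1)}(6)] = 1/12 × (-4.88078e-06 − (-0.00231481)) = 0.000192495.
Running total after k=1: 0.0157812.
k=2: B_{4}/(4)! × [f^{(3)}(28) − f^{(3)}(6)] = −1/720 × (-1.24510e-07 − (-0.00128601)) = -1.78595e-06.
Running total after k=2: 0.0157794.
k=3: B_{6}/(6)! × [f^{(5)}(28) − f^{(5)}(6)] = 1/30240 × (-6.67016e-09 − (-0.00150034)) = 4.96143e-08.
Running total after k=3: 0.0157795.
k=4: B_{8}/(8)! × [f^{(7)}(28) − f^{(7)}(6)] = −1/1209600 × (-6.12566e-10 − (-0.00300069)) = -2.48073e-09.

S_4 ≈ 0.0157795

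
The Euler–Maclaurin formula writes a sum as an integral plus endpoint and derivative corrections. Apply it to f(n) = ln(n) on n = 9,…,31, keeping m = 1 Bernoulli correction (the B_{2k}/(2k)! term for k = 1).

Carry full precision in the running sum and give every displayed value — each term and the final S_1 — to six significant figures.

S_1 ≈ 67.4876

Integral: ∫_9^31 ln(x) dx = 64.6786.
Boundary: ½(f(9) + f(31)) = ½(2.19722 + 3.43399) = 2.81561.
Running total after boundary: 67.4942.
Correction k=1: B_{2}/2! · (f^{(1)}(31) − f^{(1)}(9)) = 1/12 · (0.0322581 − 0.111111) = -0.00657109.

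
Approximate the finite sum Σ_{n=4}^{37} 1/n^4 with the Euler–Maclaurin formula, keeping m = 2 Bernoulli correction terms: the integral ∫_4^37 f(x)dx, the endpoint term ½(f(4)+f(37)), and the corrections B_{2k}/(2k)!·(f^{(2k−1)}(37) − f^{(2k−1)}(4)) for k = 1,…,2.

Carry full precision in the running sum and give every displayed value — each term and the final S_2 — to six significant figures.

The integral term ∫_4^37 1/x^4 dx = 0.00520175.
½[f(4) + f(37)] = ½[0.00390625 + 5.33572e-07] = 0.00195339.
Running total after boundary: 0.00715514.
Order-1 term: 1/12 · (-5.76835e-08 − (-0.00390625)) = 0.000325516.
After k=1: 0.00748066.
Order-2 term: −1/720 · (-1.26406e-09 − (-0.00732422)) = -1.01725e-05.

S_2 ≈ 0.00747049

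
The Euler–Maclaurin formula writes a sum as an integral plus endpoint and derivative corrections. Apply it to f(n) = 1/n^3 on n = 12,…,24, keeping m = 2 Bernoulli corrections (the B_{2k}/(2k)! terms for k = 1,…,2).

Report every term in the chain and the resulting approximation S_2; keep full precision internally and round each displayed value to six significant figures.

S_2 ≈ 0.00294096

The integral term ∫_12^24 1/x^3 dx = 0.00260417.
Boundary: ½(f(12) + f(24)) = ½(0.000578704 + 7.23380e-05) = 0.000325521.
Integral + boundary = 0.00292969.
Correction k=1: B_{2}/2! · (f^{(1)}(24) − f^{(1)}(12)) = 1/12 · (-9.04225e-06 − (-0.000144676)) = 1.13028e-05.
Running total after k=1: 0.00294099.
Correction k=2: B_{4}/4! · (f^{(3)}(24) − f^{(3)}(12)) = −1/720 · (-3.13967e-07 − (-2.00939e-05)) = -2.74721e-08.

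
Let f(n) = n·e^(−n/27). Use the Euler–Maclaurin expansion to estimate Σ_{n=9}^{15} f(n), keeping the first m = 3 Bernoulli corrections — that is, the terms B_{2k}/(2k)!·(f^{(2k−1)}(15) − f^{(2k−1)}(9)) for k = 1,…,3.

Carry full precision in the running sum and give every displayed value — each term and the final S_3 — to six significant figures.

∫_9^15 x·e^(−x/27) dx evaluates to 45.8321.
Endpoint term: (f(9) + f(15))/2 = (6.44878 + 8.60630)/2 = 7.52754.
Running total after boundary: 53.3596.
Order-1 term: 1/12 · (0.255002 − 0.477688) = -0.0185572.
Running total after k=1: 53.3410.
Order-2 term: −1/720 · (0.00192388 − 0.00262106) = 9.68301e-07.
Running total after k=2: 53.3410.
Order-3 term: 1/30240 · (4.79830e-06 − 6.29197e-06) = -4.93939e-11.

S_3 ≈ 53.3410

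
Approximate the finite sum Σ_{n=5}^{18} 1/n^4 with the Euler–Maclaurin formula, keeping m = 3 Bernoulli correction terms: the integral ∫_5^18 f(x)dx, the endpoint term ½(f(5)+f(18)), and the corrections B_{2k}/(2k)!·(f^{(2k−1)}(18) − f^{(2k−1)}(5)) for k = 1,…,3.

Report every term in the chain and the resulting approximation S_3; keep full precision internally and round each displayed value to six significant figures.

The integral term ∫_5^18 1/x^4 dx = 0.00260951.
Endpoint term: (f(5) + f(18))/2 = (0.00160000 + 9.52599e-06)/2 = 0.000804763.
Running total after boundary: 0.00341427.
k=1: B_{2}/(2)! × [f^{(1)}(18) − f^{(1)}(5)] = 1/12 × (-2.11689e-06 − (-0.00128000)) = 0.000106490.
After k=1: 0.00352076.
k=2: B_{4}/(4)! × [f^{(3)}(18) − f^{(3)}(5)] = −1/720 × (-1.96008e-07 − (-0.00153600)) = -2.13306e-06.
After k=2: 0.00351863.
k=3: B_{6}/(6)! × [f^{(5)}(18) − f^{(5)}(5)] = 1/30240 × (-3.38779e-08 − (-0.00344064)) = 1.13777e-07.

S_3 ≈ 0.00351874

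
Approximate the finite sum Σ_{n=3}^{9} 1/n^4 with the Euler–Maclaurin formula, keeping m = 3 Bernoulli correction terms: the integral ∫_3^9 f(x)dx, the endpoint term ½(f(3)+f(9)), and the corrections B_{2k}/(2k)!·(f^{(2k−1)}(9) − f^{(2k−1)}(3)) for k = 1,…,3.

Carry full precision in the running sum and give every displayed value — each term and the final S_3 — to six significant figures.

S_3 ≈ 0.0194387

The integral term ∫_3^9 1/x^4 dx = 0.0118884.
½[f(3) + f(9)] = ½[0.0123457 + 0.000152416] = 0.00624905.
Integral + boundary = 0.0181375.
k=1: B_{2}/(2)! × [f^{(1)}(9) − f^{(1)}(3)] = 1/12 × (-6.77404e-05 − (-0.0164609)) = 0.00136610.
Running total after k=1: 0.0195036.
k=2: B_{4}/(4)! × [f^{(3)}(9) − f^{(3)}(3)] = −1/720 × (-2.50890e-05 − (-0.0548697)) = -7.61730e-05.
Running total after k=2: 0.0194274.
k=3: B_{6}/(6)! × [f^{(5)}(9) − f^{(5)}(3)] = 1/30240 × (-1.73455e-05 − (-0.341411)) = 1.12895e-05.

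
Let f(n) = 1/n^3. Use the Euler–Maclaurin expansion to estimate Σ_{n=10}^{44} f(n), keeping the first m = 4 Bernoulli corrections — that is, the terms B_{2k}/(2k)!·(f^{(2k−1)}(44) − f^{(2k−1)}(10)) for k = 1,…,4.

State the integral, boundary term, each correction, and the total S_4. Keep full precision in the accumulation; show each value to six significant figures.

∫_10^44 1/x^3 dx evaluates to 0.00474174.
½[f(10) + f(44)] = ½[0.00100000 + 1.17393e-05] = 0.000505870.
So far: 0.00524761.
Order-1 term: 1/12 · (-8.00406e-07 − (-0.000300000)) = 2.49333e-05.
After k=1: 0.00527254.
Order-2 term: −1/720 · (-8.26866e-09 − (-6.00000e-05)) = -8.33218e-08.
After k=2: 0.00527246.
Order-3 term: 1/30240 · (-1.79382e-10 − (-2.52000e-05)) = 8.33327e-10.
After k=3: 0.00527246.
Order-4 term: −1/1209600 · (-6.67124e-12 − (-1.81440e-05)) = -1.50000e-11.

S_4 ≈ 0.00527246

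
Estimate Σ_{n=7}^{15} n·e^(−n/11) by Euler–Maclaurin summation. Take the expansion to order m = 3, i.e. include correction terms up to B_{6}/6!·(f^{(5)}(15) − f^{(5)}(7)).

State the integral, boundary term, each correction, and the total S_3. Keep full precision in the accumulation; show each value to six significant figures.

The integral term ∫_7^15 x·e^(−x/11) dx = 31.6457.
½[f(7) + f(15)] = ½[3.70449 + 3.83594] = 3.77022.
So far: 35.4159.
Order-1 term: 1/12 · (-0.0929924 − 0.192441) = -0.0237861.
Partial sum through k=1: 35.3921.
Order-2 term: −1/720 · (0.00345840 − 0.0103378) = 9.55466e-06.
Partial sum through k=2: 35.3921.
Order-3 term: 1/30240 · (6.35151e-05 − 0.000157728) = -3.11550e-09.

S_3 ≈ 35.3921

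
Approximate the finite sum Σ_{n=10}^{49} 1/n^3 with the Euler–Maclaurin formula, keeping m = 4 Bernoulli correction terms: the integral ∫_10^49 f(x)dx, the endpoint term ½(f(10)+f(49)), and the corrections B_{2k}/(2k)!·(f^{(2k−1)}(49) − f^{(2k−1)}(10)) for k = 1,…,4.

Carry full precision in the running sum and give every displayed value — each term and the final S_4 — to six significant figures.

∫_10^49 1/x^3 dx evaluates to 0.00479175.
½[f(10) + f(49)] = ½[0.00100000 + 8.49986e-06] = 0.000504250.
So far: 0.00529600.
k=1: B_{2}/(2)! × [f^{(1)}(49) − f^{(1)}(10)] = 1/12 × (-5.20400e-07 − (-0.000300000)) = 2.49566e-05.
After k=1: 0.00532096.
k=2: B_{4}/(4)! × [f^{(3)}(49) − f^{(3)}(10)] = −1/720 × (-4.33486e-09 − (-6.00000e-05)) = -8.33273e-08.
After k=2: 0.00532088.
k=3: B_{6}/(6)! × [f^{(5)}(49) − f^{(5)}(10)] = 1/30240 × (-7.58284e-11 − (-2.52000e-05)) = 8.33331e-10.
After k=3: 0.00532088.
k=4: B_{8}/(8)! × [f^{(7)}(49) − f^{(7)}(10)] = −1/1209600 × (-2.27390e-12 − (-1.81440e-05)) = -1.50000e-11.

S_4 ≈ 0.00532088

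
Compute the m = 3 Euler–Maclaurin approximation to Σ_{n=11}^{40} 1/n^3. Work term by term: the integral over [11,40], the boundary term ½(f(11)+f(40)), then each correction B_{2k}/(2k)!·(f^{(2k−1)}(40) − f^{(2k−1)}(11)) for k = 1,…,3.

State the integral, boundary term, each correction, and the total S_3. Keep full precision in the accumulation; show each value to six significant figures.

The integral term ∫_11^40 1/x^3 dx = 0.00381973.
Boundary: ½(f(11) + f(40)) = ½(0.000751315 + 1.56250e-05) = 0.000383470.
Integral + boundary = 0.00420320.
Correction k=1: B_{2}/2! · (f^{(1)}(40) − f^{(1)}(11)) = 1/12 · (-1.17187e-06 − (-0.000204904)) = 1.69777e-05.
Running total after k=1: 0.00422018.
Correction k=2: B_{4}/4! · (f^{(3)}(40) − f^{(3)}(11)) = −1/720 · (-1.46484e-08 − (-3.38684e-05)) = -4.70191e-08.
Running total after k=2: 0.00422013.
Correction k=3: B_{6}/6! · (f^{(5)}(40) − f^{(5)}(11)) = 1/30240 · (-3.84521e-10 − (-1.17560e-05)) = 3.88743e-10.

S_3 ≈ 0.00422013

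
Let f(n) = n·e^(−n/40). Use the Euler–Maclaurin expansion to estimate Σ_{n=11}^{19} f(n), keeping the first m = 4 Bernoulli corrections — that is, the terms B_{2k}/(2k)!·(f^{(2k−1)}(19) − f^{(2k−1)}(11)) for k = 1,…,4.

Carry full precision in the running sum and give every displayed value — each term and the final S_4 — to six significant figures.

S_4 ≈ 91.9453

∫_11^19 x·e^(−x/40) dx evaluates to 81.8784.
Boundary: ½(f(11) + f(19)) = ½(8.35529 + 11.8158) = 10.0856.
Integral + boundary = 91.9640.
Order-1 term: 1/12 · (0.326490 − 0.550690) = -0.0186833.
Running total after k=1: 91.9453.
Order-2 term: −1/720 · (0.000981412 − 0.00129365) = 4.33658e-07.
Running total after k=2: 91.9453.
Order-3 term: 1/30240 · (1.09923e-06 − 1.40194e-06) = -1.00104e-11.
Running total after k=3: 91.9453.
Order-4 term: −1/1209600 · (9.90674e-10 − 1.24710e-09) = 2.11993e-16.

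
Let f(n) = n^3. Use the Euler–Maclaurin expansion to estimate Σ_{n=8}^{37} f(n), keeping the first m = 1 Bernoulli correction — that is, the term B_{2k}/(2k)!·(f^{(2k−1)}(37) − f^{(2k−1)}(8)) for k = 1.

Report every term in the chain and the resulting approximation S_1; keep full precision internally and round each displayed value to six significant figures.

Integral: ∫_8^37 x^3 dx = 467516.
Boundary: ½(f(8) + f(37)) = ½(512.000 + 50653.0) = 25582.5.
So far: 493099.
k=1: B_{2}/(2)! × [f^{(1)}(37) − f^{(1)}(8)] = 1/12 × (4107.00 − 192.000) = 326.250.

S_1 ≈ 493425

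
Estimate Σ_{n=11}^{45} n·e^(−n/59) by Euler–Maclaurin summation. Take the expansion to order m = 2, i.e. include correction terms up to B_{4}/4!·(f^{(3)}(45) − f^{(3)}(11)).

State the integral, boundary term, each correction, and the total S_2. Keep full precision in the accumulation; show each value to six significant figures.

S_2 ≈ 580.701

Integral: ∫_11^45 x·e^(−x/59) dx = 565.689.
½[f(11) + f(45)] = ½[9.12899 + 20.9880] = 15.0585.
Running total after boundary: 580.748.
Correction k=1: B_{2}/2! · (f^{(1)}(45) − f^{(1)}(11)) = 1/12 · (0.110671 − 0.675179) = -0.0470423.
After k=1: 580.701.
Correction k=2: B_{4}/4! · (f^{(3)}(45) − f^{(3)}(11)) = −1/720 · (0.000299762 − 0.000670783) = 5.15307e-07.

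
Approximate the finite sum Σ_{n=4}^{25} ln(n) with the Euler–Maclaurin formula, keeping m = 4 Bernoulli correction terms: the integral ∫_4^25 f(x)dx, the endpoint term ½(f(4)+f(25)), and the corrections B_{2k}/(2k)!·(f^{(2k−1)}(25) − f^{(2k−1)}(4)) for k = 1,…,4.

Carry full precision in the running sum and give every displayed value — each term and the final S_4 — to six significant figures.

S_4 ≈ 56.2118

The integral term ∫_4^25 ln(x) dx = 53.9267.
Endpoint term: (f(4) + f(25))/2 = (1.38629 + 3.21888)/2 = 2.30259.
Integral + boundary = 56.2293.
Correction k=1: B_{2}/2! · (f^{(1)}(25) − f^{(1)}(4)) = 1/12 · (0.0400000 − 0.250000) = -0.0175000.
Partial sum through k=1: 56.2118.
Correction k=2: B_{4}/4! · (f^{(3)}(25) − f^{(3)}(4)) = −1/720 · (0.000128000 − 0.0312500) = 4.32250e-05.
Partial sum through k=2: 56.2118.
Correction k=3: B_{6}/6! · (f^{(5)}(25) − f^{(5)}(4)) = 1/30240 · (2.45760e-06 − 0.0234375) = -7.74968e-07.
Partial sum through k=3: 56.2118.
Correction k=4: B_{8}/8! · (f^{(7)}(25) − f^{(7)}(4)) = −1/1209600 · (1.17965e-07 − 0.0439453) = 3.63304e-08.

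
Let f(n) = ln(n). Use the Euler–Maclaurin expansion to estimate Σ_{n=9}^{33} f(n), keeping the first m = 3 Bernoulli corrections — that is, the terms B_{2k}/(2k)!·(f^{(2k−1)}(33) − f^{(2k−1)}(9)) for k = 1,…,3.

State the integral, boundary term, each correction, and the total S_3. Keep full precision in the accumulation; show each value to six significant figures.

The integral term ∫_9^33 ln(x) dx = 71.6097.
Boundary: ½(f(9) + f(33)) = ½(2.19722 + 3.49651) = 2.84687.
Running total after boundary: 74.4566.
k=1: B_{2}/(2)! × [f^{(1)}(33) − f^{(1)}(9)] = 1/12 × (0.0303030 − 0.111111) = -0.00673401.
Running total after k=1: 74.4499.
k=2: B_{4}/(4)! × [f^{(3)}(33) − f^{(3)}(9)] = −1/720 × (5.56529e-05 − 0.00274348) = 3.73310e-06.
Running total after k=2: 74.4499.
k=3: B_{6}/(6)! × [f^{(5)}(33) − f^{(5)}(9)] = 1/30240 × (6.13256e-07 − 0.000406442) = -1.34203e-08.

S_3 ≈ 74.4499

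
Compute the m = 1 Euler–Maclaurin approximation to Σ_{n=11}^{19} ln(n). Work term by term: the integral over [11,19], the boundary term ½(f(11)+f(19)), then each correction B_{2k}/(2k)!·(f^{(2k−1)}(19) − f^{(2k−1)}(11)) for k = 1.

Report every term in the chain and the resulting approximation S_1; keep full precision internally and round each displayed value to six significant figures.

∫_11^19 ln(x) dx evaluates to 21.5675.
Boundary: ½(f(11) + f(19)) = ½(2.39790 + 2.94444) = 2.67117.
So far: 24.2387.
Order-1 term: 1/12 · (0.0526316 − 0.0909091) = -0.00318979.

S_1 ≈ 24.2355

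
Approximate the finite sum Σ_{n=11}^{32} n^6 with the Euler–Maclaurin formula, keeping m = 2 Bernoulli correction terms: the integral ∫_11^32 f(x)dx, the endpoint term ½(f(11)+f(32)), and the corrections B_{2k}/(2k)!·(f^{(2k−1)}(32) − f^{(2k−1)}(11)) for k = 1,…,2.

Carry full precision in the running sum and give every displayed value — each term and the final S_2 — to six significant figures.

S_2 ≈ 5.46020e+09

Integral: ∫_11^32 x^6 dx = 4.90575e+09.
Boundary: ½(f(11) + f(32)) = ½(1.77156e+06 + 1.07374e+09) = 5.37757e+08.
Running total after boundary: 5.44351e+09.
k=1: B_{2}/(2)! × [f^{(1)}(32) − f^{(1)}(11)] = 1/12 × (2.01327e+08 − 966306) = 1.66967e+07.
Partial sum through k=1: 5.46020e+09.
k=2: B_{4}/(4)! × [f^{(3)}(32) − f^{(3)}(11)] = −1/720 × (3.93216e+06 − 159720) = -5239.50.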